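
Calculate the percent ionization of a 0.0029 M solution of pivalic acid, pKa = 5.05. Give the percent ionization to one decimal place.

(CH3)3CCOOH ⇌ (CH3)3CCOO- + H+; let x = [H+] at equilibrium.
Ka = 10^(−5.05) = 8.91 × 10^-6
Solve x² + 8.91e-06x − 2.58e-08 = 0 → x = 1.56 × 10^-4 M
% ionization = x/C₀ × 100% = 1.56 × 10^-4/0.0029 × 100% = 5.4%

5.4%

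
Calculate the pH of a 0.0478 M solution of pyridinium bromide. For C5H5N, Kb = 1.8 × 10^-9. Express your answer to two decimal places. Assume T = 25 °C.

C5H5NH+ is the conjugate acid of the weak base C5H5N.
Ka = Kw/Kb = 1.0×10^-14 / 1.8 × 10^-9 = 5.56 × 10^-6
From the ICE table, Ka = [H+]²/(0.0478 − [H+]) = 5.56 × 10^-6.
Neglecting [H+] in the denominator: [H+] = √(5.56 × 10^-6 × 0.0478) = 5.16 × 10^-4 M
pH = −log(5.16 × 10^-4) = 3.29

pH = 3.29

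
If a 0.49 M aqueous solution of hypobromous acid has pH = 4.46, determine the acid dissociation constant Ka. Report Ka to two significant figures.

Ka = 2.5 × 10^-9

[H+] = 10^(-4.46) = 3.47 × 10^-5 M
At equilibrium [HA] = 0.49 − 3.47 × 10^-5 = 4.90 × 10^-1 M
Ka = [H+][A-]/[HA] = (3.47 × 10^-5)² / 4.90 × 10^-1 = 2.5 × 10^-9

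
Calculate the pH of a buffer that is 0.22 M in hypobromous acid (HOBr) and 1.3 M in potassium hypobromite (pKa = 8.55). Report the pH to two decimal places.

pH = 9.32

pH = pKa + log([A⁻]/[HA]) = 8.55 + log(1.3/0.22)
pH = 8.55 + (+0.772) = 9.32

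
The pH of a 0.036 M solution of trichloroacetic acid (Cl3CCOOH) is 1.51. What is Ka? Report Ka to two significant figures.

Ka = 1.9 × 10^-1

[H+] = 10^(-1.51) = 3.09 × 10^-2 M
At equilibrium [HA] = 0.036 − 3.09 × 10^-2 = 5.10 × 10^-3 M
Ka = [H+][A-]/[HA] = (3.09 × 10^-2)² / 5.10 × 10^-3 = 1.9 × 10^-1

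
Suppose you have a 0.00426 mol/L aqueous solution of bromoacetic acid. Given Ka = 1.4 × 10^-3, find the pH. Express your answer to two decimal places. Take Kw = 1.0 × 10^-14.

BrCH2COOH ⇌ BrCH2COO- + H+
Ka = [H+]²/(0.00426 − [H+]) = 1.4 × 10^-3
Here C₀/Ka ≈ 3.04, so the small-[H+] approximation fails. Use the quadratic:
[H+] = [−0.0014 + √(0.0014² + 2.39e-05)]/2 = 1.84 × 10^-3 M
pH = −log[H+] = −log(1.84 × 10^-3) = 2.74

pH = 2.74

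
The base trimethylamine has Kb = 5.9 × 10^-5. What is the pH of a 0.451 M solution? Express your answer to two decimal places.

pH = 11.71

(CH3)3N + H2O ⇌ (CH3)3NH+ + OH-
From the ICE table, Kb = [OH-]²/(0.451 − [OH-]) = 5.9 × 10^-5.
Neglecting [OH-] in the denominator: [OH-] = √(5.9 × 10^-5 × 0.451) = 5.16 × 10^-3 M
pOH = 2.29, so pH = 14.00 − pOH = 11.71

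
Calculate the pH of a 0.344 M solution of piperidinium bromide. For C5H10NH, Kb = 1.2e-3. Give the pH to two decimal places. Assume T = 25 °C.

pH = 5.77

C5H10NH2+ is the conjugate acid of the weak base C5H10NH.
Ka = Kw/Kb = 1.0×10^-14 / 1.2 × 10^-3 = 8.33 × 10^-12
From the ICE table, Ka = [H+]²/(0.344 − [H+]) = 8.33 × 10^-12.
Neglecting [H+] in the denominator: [H+] = √(8.33 × 10^-12 × 0.344) = 1.69 × 10^-6 M
([H+]/C₀ = 0.00049% < 5%, so the approximation holds.)
pH = −log[H+] = −log(1.69 × 10^-6) = 5.77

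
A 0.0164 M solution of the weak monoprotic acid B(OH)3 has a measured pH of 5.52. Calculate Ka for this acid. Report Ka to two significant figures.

Ka = 5.6 × 10^-10

[H+] = 10^(-5.52) = 3.02 × 10^-6 M
At equilibrium [HA] = 0.0164 − 3.02 × 10^-6 = 1.64 × 10^-2 M
Ka = [H+][A-]/[HA] = (3.02 × 10^-6)² / 1.64 × 10^-2 = 5.6 × 10^-10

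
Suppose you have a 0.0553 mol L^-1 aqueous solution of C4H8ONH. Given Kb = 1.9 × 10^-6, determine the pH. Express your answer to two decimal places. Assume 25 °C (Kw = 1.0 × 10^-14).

C4H8ONH + H2O ⇌ C4H8ONH2+ + OH-
Kb = [OH-]²/(0.0553 − [OH-]) = 1.9 × 10^-6
Neglecting [OH-] in the denominator: [OH-] = √(1.9 × 10^-6 × 0.0553) = 3.24 × 10^-4 M
pOH = 3.49, so pH = 14.00 − pOH = 10.51

pH = 10.51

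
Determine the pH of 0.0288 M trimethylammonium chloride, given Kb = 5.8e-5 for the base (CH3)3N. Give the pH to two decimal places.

pH = 5.65

(CH3)3NH+ is the conjugate acid of the weak base (CH3)3N.
Ka = Kw/Kb = 1.0×10^-14 / 5.8 × 10^-5 = 1.72 × 10^-10
Ka = x²/(0.0288 − x) = 1.72 × 10^-10
Assume x ≪ 0.0288: x ≈ √(1.72 × 10^-10 × 0.0288) = 2.23 × 10^-6 M
pH = −log(2.23 × 10^-6) = 5.65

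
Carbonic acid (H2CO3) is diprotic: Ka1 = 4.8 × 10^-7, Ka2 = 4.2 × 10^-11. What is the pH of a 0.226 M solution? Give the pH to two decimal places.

pH = 3.48

Since Ka1 ≫ Ka2, the first ionization dominates [H+].
Ka1 = x²/(0.226 − x) = 4.8 × 10^-7
x ≈ √(4.8 × 10^-7 × 0.226) = 3.29 × 10^-4 M
pH = −log(3.29 × 10^-4) = 3.48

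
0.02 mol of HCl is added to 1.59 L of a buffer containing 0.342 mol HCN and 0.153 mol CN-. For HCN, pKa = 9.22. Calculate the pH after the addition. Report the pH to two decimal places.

pH = 8.79

Added H+ converts CN- to HCN: HCN → 0.362 mol, CN- → 0.133 mol.
pH = pKa + log(n_CN-/n_HCN) = 9.22 + log(0.133/0.362) = 9.22 + (-0.435)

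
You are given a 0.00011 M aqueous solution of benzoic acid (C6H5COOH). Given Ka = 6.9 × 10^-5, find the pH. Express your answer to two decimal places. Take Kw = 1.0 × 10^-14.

pH = 4.23

C6H5COOH ⇌ C6H5COO- + H+
Ka = x²/(0.00011 − x) = 6.9 × 10^-5
Here C₀/Ka ≈ 1.59, so the small-x approximation fails. Use the quadratic:
x = (−Ka + √(Ka² + 4·Ka·C₀))/2 = 5.92 × 10^-5 M
pH = −log[H+] = −log(5.92 × 10^-5) = 4.23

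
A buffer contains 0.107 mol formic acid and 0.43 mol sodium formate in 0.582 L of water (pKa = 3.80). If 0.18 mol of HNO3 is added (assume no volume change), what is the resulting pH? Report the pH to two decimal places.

After neutralization: n(HCOOH) = 0.287 mol, n(HCOO-) = 0.25 mol.
Henderson–Hasselbalch with mole ratio 0.25/0.287: pH = 3.80 + (-0.060)

pH = 3.74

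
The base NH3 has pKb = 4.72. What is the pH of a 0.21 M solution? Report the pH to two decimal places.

pH = 11.30

NH3 + H2O ⇌ NH4+ + OH-
Kb = 10^(−4.72) = 1.91 × 10^-5
From the ICE table, Kb = [OH-]²/(0.21 − [OH-]) = 1.91 × 10^-5.
Since Kb ≪ C₀, [OH-] ≈ √(Kb·C₀) = 2.00 × 10^-3 M.
([OH-]/C₀ = 0.95% < 5%, so the approximation holds.)
pOH = −log(2.00 × 10^-3) = 2.70; pH = 14.00 − 2.70 = 11.30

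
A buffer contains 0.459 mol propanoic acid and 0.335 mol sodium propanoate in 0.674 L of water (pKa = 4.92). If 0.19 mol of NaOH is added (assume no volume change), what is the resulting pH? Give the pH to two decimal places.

After neutralization: n(CH3CH2COOH) = 0.269 mol, n(CH3CH2COO-) = 0.525 mol.
pH = pKa + log(n_CH3CH2COO-/n_CH3CH2COOH) = 4.92 + log(0.525/0.269) = 4.92 + (+0.290)

pH = 5.21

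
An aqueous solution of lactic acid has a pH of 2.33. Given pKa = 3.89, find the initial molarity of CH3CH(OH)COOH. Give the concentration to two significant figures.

[H+] = 10^(-2.33) = 4.68 × 10^-3 M = x
Ka = 10^(−3.89) = 1.29 × 10^-4
Ka = x²/(C₀ − x) ⇒ C₀ = x + x²/Ka
C₀ = 4.68 × 10^-3 + (4.68 × 10^-3)²/(1.29 × 10^-4) = 1.74 × 10^-1 M

C₀ = 1.7 × 10^-1 M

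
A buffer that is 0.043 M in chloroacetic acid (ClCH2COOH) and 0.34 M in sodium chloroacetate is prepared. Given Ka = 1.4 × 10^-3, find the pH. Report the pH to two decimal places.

pKa = −log(1.4 × 10^-3) = 2.854
Henderson–Hasselbalch: pH = pKa + log([ClCH2COO-]/[ClCH2COOH]) = 2.854 + log(0.34/0.043)
pH = 2.854 + (+0.898) = 3.75

pH = 3.75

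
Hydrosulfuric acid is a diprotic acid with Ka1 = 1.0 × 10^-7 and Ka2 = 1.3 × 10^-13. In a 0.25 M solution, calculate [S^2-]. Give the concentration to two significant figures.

First ionization gives [H+] ≈ [HS-] = 1.58 × 10^-4 M.
Second step: Ka2 = [H+][S^2-]/[HS-] ≈ [S^2-] (since [H+] ≈ [HS-]).
So [S^2-] ≈ Ka2.

1.3 × 10^-13 M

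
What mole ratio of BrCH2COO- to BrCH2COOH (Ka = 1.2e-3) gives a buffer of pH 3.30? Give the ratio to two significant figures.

ratio = 2.4

pKa = -log(1.2 × 10^-3) = 2.921
pH = pKa + log(r) ⇒ log(r) = 3.30 − 2.921 = +0.379
r = [BrCH2COO-]/[BrCH2COOH] = 10^(+0.379) = 2.39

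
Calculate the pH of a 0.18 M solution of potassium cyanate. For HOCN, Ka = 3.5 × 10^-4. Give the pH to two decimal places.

OCN- is the conjugate base of the weak acid HOCN.
Kb = Kw/Ka = 1.0×10^-14 / 3.5 × 10^-4 = 2.86 × 10^-11
Kb = [OH-]²/(0.18 − [OH-]) = 2.86 × 10^-11
Neglecting [OH-] in the denominator: [OH-] = √(2.86 × 10^-11 × 0.18) = 2.27 × 10^-6 M
([OH-]/C₀ = 0.0013% < 5%, so the approximation holds.)
pOH = 5.64, so pH = 14.00 − pOH = 8.36

pH = 8.36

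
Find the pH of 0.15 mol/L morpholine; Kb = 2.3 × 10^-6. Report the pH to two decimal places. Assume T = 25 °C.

C4H8ONH + H2O ⇌ C4H8ONH2+ + OH-
From the ICE table, Kb = [OH-]²/(0.15 − [OH-]) = 2.3 × 10^-6.
Since Kb ≪ C₀, [OH-] ≈ √(Kb·C₀) = 5.87 × 10^-4 M.
([OH-]/C₀ = 0.39% < 5%, so the approximation holds.)
pOH = −log(5.87 × 10^-4) = 3.23; pH = 14.00 − 3.23 = 10.77

pH = 10.77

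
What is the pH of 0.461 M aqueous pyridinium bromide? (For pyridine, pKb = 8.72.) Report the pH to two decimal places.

C5H5NH+ is the conjugate acid of the weak base C5H5N.
Kb = 10^(−8.72) = 1.91 × 10^-9
Ka = Kw/Kb = 1.0×10^-14 / 1.91 × 10^-9 = 5.24 × 10^-6
Ka = x²/(0.461 − x) = 5.24 × 10^-6
Neglecting x in the denominator: x = √(5.24 × 10^-6 × 0.461) = 1.55 × 10^-3 M
pH = −log[H+] = −log(1.55 × 10^-3) = 2.81

pH = 2.81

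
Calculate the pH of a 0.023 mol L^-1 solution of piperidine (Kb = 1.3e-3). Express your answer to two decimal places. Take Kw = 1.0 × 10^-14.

pH = 11.69

C5H10NH + H2O ⇌ C5H10NH2+ + OH-
Let x = [OH-] at equilibrium. Kb = x²/(0.023 − x).
x is not negligible relative to C₀; solve x² + 0.0013·x − 2.99e-05 = 0.
x = (−Kb + √(Kb² + 4·Kb·C₀))/2 = 4.86 × 10^-3 M
pOH = 2.31, so pH = 14.00 − pOH = 11.69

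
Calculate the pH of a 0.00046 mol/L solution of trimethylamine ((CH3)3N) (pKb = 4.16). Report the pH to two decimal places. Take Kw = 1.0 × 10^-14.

(CH3)3N + H2O ⇌ (CH3)3NH+ + OH-
Kb = 10^(−4.16) = 6.92 × 10^-5
From the ICE table, Kb = [OH-]²/(0.00046 − [OH-]) = 6.92 × 10^-5.
The 5% rule fails; solving [OH-]² + Kb·[OH-] − Kb·C₀ = 0 exactly:
[OH-] = [−6.92e-05 + √(6.92e-05² + 1.27e-07)]/2 = 1.47 × 10^-4 M
pOH = 3.83, so pH = 14.00 − pOH = 10.17

pH = 10.17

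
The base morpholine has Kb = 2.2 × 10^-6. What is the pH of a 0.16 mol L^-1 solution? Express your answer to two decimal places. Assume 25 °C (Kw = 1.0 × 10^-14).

pH = 10.77

C4H8ONH + H2O ⇌ C4H8ONH2+ + OH-
Kb = [OH-]²/(0.16 − [OH-]) = 2.2 × 10^-6
Neglecting [OH-] in the denominator: [OH-] = √(2.2 × 10^-6 × 0.16) = 5.93 × 10^-4 M
Check: 0.37% ionized — well under 5%, approximation valid.
pOH = 3.23, so pH = 14.00 − pOH = 10.77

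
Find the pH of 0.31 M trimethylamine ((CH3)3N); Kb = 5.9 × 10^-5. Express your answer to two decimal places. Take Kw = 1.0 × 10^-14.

pH = 11.63

(CH3)3N + H2O ⇌ (CH3)3NH+ + OH-
From the ICE table, Kb = x²/(0.31 − x) = 5.9 × 10^-5.
Neglecting x in the denominator: x = √(5.9 × 10^-5 × 0.31) = 4.28 × 10^-3 M
pOH = −log(4.28 × 10^-3) = 2.37; pH = 14.00 − 2.37 = 11.63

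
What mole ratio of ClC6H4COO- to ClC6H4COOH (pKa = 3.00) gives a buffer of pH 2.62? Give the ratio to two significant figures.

pH = pKa + log(r) ⇒ log(r) = 2.62 − 3.00 = -0.38
r = [ClC6H4COO-]/[ClC6H4COOH] = 10^(-0.38) = 0.417

ratio = 0.42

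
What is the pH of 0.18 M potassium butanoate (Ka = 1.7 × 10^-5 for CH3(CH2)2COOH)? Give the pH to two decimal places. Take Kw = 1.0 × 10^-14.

CH3(CH2)2COO- is the conjugate base of the weak acid CH3(CH2)2COOH.
Kb = Kw/Ka = 1.0×10^-14 / 1.7 × 10^-5 = 5.88 × 10^-10
Kb = [OH-]²/(0.18 − [OH-]) = 5.88 × 10^-10
Neglecting [OH-] in the denominator: [OH-] = √(5.88 × 10^-10 × 0.18) = 1.03 × 10^-5 M
pOH = −log(1.03 × 10^-5) = 4.99; pH = 14.00 − 4.99 = 9.01

pH = 9.01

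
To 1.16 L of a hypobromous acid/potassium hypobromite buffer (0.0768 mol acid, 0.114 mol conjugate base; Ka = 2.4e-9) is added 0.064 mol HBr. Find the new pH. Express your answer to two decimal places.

pH = 8.17

Added H+ converts OBr- to HOBr: HOBr → 0.141 mol, OBr- → 0.05 mol.
pKa = −log(2.4 × 10^-9) = 8.620
pH = pKa + log(n_OBr-/n_HOBr) = 8.620 + log(0.05/0.141) = 8.620 + (-0.450)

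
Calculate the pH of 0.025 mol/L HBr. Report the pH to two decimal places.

HBr is a strong acid and dissociates completely, so [H+] = 0.025 M.
pH = -log(0.025) = 1.60

pH = 1.60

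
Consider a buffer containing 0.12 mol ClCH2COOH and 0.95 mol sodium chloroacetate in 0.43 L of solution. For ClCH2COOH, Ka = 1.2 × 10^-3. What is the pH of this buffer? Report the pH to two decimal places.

pKa = −log(1.2 × 10^-3) = 2.921
pH = pKa + log([A⁻]/[HA]) = 2.921 + log(0.95/0.12)
pH = 2.921 + (+0.899) = 3.82

pH = 3.82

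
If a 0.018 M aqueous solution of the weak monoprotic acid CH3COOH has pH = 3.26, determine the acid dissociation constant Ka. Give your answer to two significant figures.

[H+] = 10^(-3.26) = 5.50 × 10^-4 M
At equilibrium [HA] = 0.018 − 5.50 × 10^-4 = 1.75 × 10^-2 M
Ka = [H+][A-]/[HA] = (5.50 × 10^-4)² / 1.75 × 10^-2 = 1.7 × 10^-5

Ka = 1.7 × 10^-5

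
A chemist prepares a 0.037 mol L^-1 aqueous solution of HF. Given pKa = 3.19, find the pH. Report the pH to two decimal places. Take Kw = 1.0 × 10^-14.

pH = 2.34

HF ⇌ F- + H+
Ka = 10^(−3.19) = 6.46 × 10^-4
From the ICE table, Ka = [H+]²/(0.037 − [H+]) = 6.46 × 10^-4.
[H+] is not negligible relative to C₀; solve [H+]² + 0.000646·[H+] − 2.39e-05 = 0.
[H+] = (−Ka + √(Ka² + 4·Ka·C₀))/2 = 4.58 × 10^-3 M
pH = −log(4.58 × 10^-3) = 2.34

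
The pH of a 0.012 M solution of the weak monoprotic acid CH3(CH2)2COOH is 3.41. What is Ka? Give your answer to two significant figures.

[H+] = 10^(-3.41) = 3.89 × 10^-4 M
At equilibrium [HA] = 0.012 − 3.89 × 10^-4 = 1.16 × 10^-2 M
Ka = [H+][A-]/[HA] = (3.89 × 10^-4)² / 1.16 × 10^-2 = 1.3 × 10^-5

Ka = 1.3 × 10^-5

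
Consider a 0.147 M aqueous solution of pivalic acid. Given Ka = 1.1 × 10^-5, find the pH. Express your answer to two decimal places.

pH = 2.90

(CH3)3CCOOH ⇌ (CH3)3CCOO- + H+
From the ICE table, Ka = x²/(0.147 − x) = 1.1 × 10^-5.
Since Ka ≪ C₀, x ≈ √(Ka·C₀) = 1.27 × 10^-3 M.
Check: 0.87% ionized — well under 5%, approximation valid.
pH = −log(1.27 × 10^-3) = 2.90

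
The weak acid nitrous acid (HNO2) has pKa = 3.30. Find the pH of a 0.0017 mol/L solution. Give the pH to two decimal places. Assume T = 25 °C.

pH = 3.15

HNO2 ⇌ NO2- + H+
Ka = 10^(−3.30) = 5.01 × 10^-4
Ka = x²/(0.0017 − x) = 5.01 × 10^-4
x is not negligible relative to C₀; solve x² + 0.000501·x − 8.52e-07 = 0.
x = [−0.000501 + √(0.000501² + 3.41e-06)]/2 = 7.06 × 10^-4 M
pH = −log(7.06 × 10^-4) = 3.15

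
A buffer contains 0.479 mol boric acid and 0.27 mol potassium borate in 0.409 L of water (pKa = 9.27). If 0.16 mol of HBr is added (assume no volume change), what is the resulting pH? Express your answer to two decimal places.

Added H+ converts B(OH)4- to B(OH)3: B(OH)3 → 0.639 mol, B(OH)4- → 0.11 mol.
pH = pKa + log([A⁻]/[HA]) = 9.27 + log(0.11/0.639) = 9.27 -0.764

pH = 8.51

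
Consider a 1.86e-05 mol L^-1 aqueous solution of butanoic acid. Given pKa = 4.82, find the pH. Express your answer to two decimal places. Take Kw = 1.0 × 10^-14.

CH3(CH2)2COOH ⇌ CH3(CH2)2COO- + H+
Ka = 10^(−4.82) = 1.51 × 10^-5
Ka = [H+]²/(1.86e-05 − [H+]) = 1.51 × 10^-5
Here C₀/Ka ≈ 1.23, so the small-[H+] approximation fails. Use the quadratic:
[H+] = (−Ka + √(Ka² + 4·Ka·C₀))/2 = 1.08 × 10^-5 M
pH = −log(1.08 × 10^-5) = 4.97

pH = 4.97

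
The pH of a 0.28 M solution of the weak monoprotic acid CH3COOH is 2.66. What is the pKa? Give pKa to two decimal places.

[H+] = 10^(-2.66) = 2.19 × 10^-3 M
At equilibrium [HA] = 0.28 − 2.19 × 10^-3 = 2.78 × 10^-1 M
Ka = [H+][A-]/[HA] = (2.19 × 10^-3)² / 2.78 × 10^-1 = 1.73 × 10^-5
pKa = -log(1.73 × 10^-5) = 4.76

pKa = 4.76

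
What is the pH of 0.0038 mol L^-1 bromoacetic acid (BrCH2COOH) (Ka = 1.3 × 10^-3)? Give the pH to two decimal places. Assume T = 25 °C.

BrCH2COOH ⇌ BrCH2COO- + H+
Let x = [H+] at equilibrium. Ka = x²/(0.0038 − x).
Here C₀/Ka ≈ 2.92, so the small-x approximation fails. Use the quadratic:
x = (−Ka + √(Ka² + 4·Ka·C₀))/2 = 1.67 × 10^-3 M
pH = −log[H+] = −log(1.67 × 10^-3) = 2.78

pH = 2.78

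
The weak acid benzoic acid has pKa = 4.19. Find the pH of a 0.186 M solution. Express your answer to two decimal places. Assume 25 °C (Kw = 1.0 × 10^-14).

pH = 2.46

C6H5COOH ⇌ C6H5COO- + H+
Ka = 10^(−4.19) = 6.46 × 10^-5
From the ICE table, Ka = x²/(0.186 − x) = 6.46 × 10^-5.
Since Ka ≪ C₀, x ≈ √(Ka·C₀) = 3.47 × 10^-3 M.
Check: 1.9% ionized — well under 5%, approximation valid.
pH = −log[H+] = −log(3.47 × 10^-3) = 2.46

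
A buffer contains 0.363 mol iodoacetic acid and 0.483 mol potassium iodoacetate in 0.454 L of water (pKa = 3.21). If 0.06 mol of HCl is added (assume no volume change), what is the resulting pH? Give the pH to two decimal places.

After neutralization: n(ICH2COOH) = 0.423 mol, n(ICH2COO-) = 0.423 mol.
pH = pKa + log([A⁻]/[HA]) = 3.21 + log(0.423/0.423) = 3.21 +0.000

pH = 3.21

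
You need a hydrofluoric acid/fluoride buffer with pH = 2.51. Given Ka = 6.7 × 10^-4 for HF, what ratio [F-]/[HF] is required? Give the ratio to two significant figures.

ratio = 0.22

pKa = -log(6.7 × 10^-4) = 3.174
pH = pKa + log(r) ⇒ log(r) = 2.51 − 3.174 = -0.664
r = [F-]/[HF] = 10^(-0.664) = 0.217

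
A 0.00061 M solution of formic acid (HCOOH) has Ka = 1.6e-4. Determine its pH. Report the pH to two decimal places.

HCOOH ⇌ HCOO- + H+
Ka = x²/(0.00061 − x) = 1.6 × 10^-4
x is not negligible relative to C₀; solve x² + 0.00016·x − 9.76e-08 = 0.
x = [−0.00016 + √(0.00016² + 3.9e-07)]/2 = 2.42 × 10^-4 M
pH = −log[H+] = −log(2.42 × 10^-4) = 3.62

pH = 3.62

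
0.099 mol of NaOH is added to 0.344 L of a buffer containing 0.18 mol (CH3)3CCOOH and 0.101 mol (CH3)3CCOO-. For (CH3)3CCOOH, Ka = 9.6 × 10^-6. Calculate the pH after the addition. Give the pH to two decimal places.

After neutralization: n((CH3)3CCOOH) = 0.081 mol, n((CH3)3CCOO-) = 0.2 mol.
pKa = −log(9.6 × 10^-6) = 5.018
pH = pKa + log(n_(CH3)3CCOO-/n_(CH3)3CCOOH) = 5.018 + log(0.2/0.081) = 5.018 + (+0.393)

pH = 5.41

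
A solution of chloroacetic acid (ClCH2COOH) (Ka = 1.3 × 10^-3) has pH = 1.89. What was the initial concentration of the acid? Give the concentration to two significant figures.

C₀ = 1.4 × 10^-1 M

[H+] = 10^(-1.89) = 1.29 × 10^-2 M = x
Ka = x²/(C₀ − x) ⇒ C₀ = x + x²/Ka
C₀ = 1.29 × 10^-2 + (1.29 × 10^-2)²/(1.3 × 10^-3) = 1.41 × 10^-1 M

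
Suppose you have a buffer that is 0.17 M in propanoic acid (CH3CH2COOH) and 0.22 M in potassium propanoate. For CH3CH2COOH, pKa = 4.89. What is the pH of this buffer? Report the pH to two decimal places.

Henderson–Hasselbalch: pH = pKa + log([CH3CH2COO-]/[CH3CH2COOH]) = 4.89 + log(0.22/0.17)
pH = 4.89 + (+0.112) = 5.00

pH = 5.00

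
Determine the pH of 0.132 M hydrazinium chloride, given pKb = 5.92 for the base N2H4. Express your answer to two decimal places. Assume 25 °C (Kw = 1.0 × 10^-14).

pH = 4.48

N2H5+ is the conjugate acid of the weak base N2H4.
Kb = 10^(−5.92) = 1.20 × 10^-6
Ka = Kw/Kb = 1.0×10^-14 / 1.20 × 10^-6 = 8.33 × 10^-9
From the ICE table, Ka = x²/(0.132 − x) = 8.33 × 10^-9.
Assume x ≪ 0.132: x ≈ √(8.33 × 10^-9 × 0.132) = 3.32 × 10^-5 M
Check: 0.025% ionized — well under 5%, approximation valid.
pH = −log[H+] = −log(3.32 × 10^-5) = 4.48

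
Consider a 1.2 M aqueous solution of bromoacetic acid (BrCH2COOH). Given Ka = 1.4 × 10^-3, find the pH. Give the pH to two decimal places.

BrCH2COOH ⇌ BrCH2COO- + H+
Let x = [H+] at equilibrium. Ka = x²/(1.2 − x).
Neglecting x in the denominator: x = √(1.4 × 10^-3 × 1.2) = 4.10 × 10^-2 M
(x/C₀ = 3.4% < 5%, so the approximation holds.)
pH = −log[H+] = −log(4.10 × 10^-2) = 1.39

pH = 1.39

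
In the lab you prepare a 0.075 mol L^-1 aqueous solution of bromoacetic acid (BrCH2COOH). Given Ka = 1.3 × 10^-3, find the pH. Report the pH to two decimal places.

BrCH2COOH ⇌ BrCH2COO- + H+
From the ICE table, Ka = [H+]²/(0.075 − [H+]) = 1.3 × 10^-3.
[H+] is not negligible relative to C₀; solve [H+]² + 0.0013·[H+] − 9.75e-05 = 0.
[H+] = (−Ka + √(Ka² + 4·Ka·C₀))/2 = 9.25 × 10^-3 M
pH = −log(9.25 × 10^-3) = 2.03

pH = 2.03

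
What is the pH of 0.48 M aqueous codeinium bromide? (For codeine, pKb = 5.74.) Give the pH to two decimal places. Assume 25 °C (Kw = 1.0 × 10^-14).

C18H22NO3+ is the conjugate acid of the weak base C18H21NO3.
Kb = 10^(−5.74) = 1.82 × 10^-6
Ka = Kw/Kb = 1.0×10^-14 / 1.82 × 10^-6 = 5.49 × 10^-9
From the ICE table, Ka = [H+]²/(0.48 − [H+]) = 5.49 × 10^-9.
Neglecting [H+] in the denominator: [H+] = √(5.49 × 10^-9 × 0.48) = 5.13 × 10^-5 M
pH = −log[H+] = −log(5.13 × 10^-5) = 4.29

pH = 4.29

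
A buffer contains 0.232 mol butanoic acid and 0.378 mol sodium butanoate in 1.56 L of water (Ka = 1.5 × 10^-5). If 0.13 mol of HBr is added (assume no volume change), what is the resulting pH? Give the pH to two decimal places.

pH = 4.66

Added H+ converts CH3(CH2)2COO- to CH3(CH2)2COOH: CH3(CH2)2COOH → 0.362 mol, CH3(CH2)2COO- → 0.248 mol.
pKa = −log(1.5 × 10^-5) = 4.824
Henderson–Hasselbalch with mole ratio 0.248/0.362: pH = 4.824 + (-0.164)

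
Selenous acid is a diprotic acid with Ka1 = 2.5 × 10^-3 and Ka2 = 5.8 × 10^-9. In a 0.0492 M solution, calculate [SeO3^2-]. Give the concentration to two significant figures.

5.8 × 10^-9 M

First ionization gives [H+] ≈ [HSeO3-] = 9.91 × 10^-3 M.
Second step: Ka2 = [H+][SeO3^2-]/[HSeO3-] ≈ [SeO3^2-] (since [H+] ≈ [HSeO3-]).
So [SeO3^2-] ≈ Ka2.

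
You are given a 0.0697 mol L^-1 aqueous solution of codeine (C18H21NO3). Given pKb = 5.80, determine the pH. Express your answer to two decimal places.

pH = 10.52

C18H21NO3 + H2O ⇌ C18H22NO3+ + OH-
Kb = 10^(−5.80) = 1.58 × 10^-6
Kb = [OH-]²/(0.0697 − [OH-]) = 1.58 × 10^-6
Neglecting [OH-] in the denominator: [OH-] = √(1.58 × 10^-6 × 0.0697) = 3.32 × 10^-4 M
([OH-]/C₀ = 0.48% < 5%, so the approximation holds.)
pOH = 3.48, so pH = 14.00 − pOH = 10.52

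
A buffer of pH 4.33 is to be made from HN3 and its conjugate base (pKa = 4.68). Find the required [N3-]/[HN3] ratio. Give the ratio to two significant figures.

ratio = 0.45

pH = pKa + log(r) ⇒ log(r) = 4.33 − 4.68 = -0.35
r = [N3-]/[HN3] = 10^(-0.35) = 0.447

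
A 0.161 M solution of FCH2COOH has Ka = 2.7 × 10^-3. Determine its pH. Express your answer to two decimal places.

FCH2COOH ⇌ FCH2COO- + H+
Ka = x²/(0.161 − x) = 2.7 × 10^-3
Here C₀/Ka ≈ 59.6, so the small-x approximation fails. Use the quadratic:
x = [−0.0027 + √(0.0027² + 0.00174)]/2 = 1.95 × 10^-2 M
pH = −log[H+] = −log(1.95 × 10^-2) = 1.71

pH = 1.71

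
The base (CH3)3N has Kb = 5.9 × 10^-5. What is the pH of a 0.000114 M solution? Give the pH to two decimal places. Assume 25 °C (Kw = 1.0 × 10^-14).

pH = 9.76

(CH3)3N + H2O ⇌ (CH3)3NH+ + OH-
From the ICE table, Kb = [OH-]²/(0.000114 − [OH-]) = 5.9 × 10^-5.
[OH-] is not negligible relative to C₀; solve [OH-]² + 5.9e-05·[OH-] − 6.73e-09 = 0.
[OH-] = [−5.9e-05 + √(5.9e-05² + 2.69e-08)]/2 = 5.77 × 10^-5 M
pOH = 4.24, so pH = 14.00 − pOH = 9.76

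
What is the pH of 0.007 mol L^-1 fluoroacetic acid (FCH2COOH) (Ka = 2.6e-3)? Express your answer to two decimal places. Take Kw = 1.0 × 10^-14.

FCH2COOH ⇌ FCH2COO- + H+
From the ICE table, Ka = [H+]²/(0.007 − [H+]) = 2.6 × 10^-3.
[H+] is not negligible relative to C₀; solve [H+]² + 0.0026·[H+] − 1.82e-05 = 0.
[H+] = [−0.0026 + √(0.0026² + 7.28e-05)]/2 = 3.16 × 10^-3 M
pH = −log(3.16 × 10^-3) = 2.50

pH = 2.50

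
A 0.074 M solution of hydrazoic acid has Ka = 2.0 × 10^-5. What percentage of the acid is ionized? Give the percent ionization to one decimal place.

1.6%

HN3 ⇌ N3- + H+; let x = [H+] at equilibrium.
x ≈ √(Ka·C₀) = √(2.0 × 10^-5 × 0.074) = 1.22 × 10^-3 M
Fraction ionized = 1.22 × 10^-3 / 0.074 = 0.0165 → 1.6%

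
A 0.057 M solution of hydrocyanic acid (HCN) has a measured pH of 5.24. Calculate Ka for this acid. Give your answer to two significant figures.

Ka = 5.8 × 10^-10

[H+] = 10^(-5.24) = 5.75 × 10^-6 M
At equilibrium [HA] = 0.057 − 5.75 × 10^-6 = 5.70 × 10^-2 M
Ka = [H+][A-]/[HA] = (5.75 × 10^-6)² / 5.70 × 10^-2 = 5.8 × 10^-10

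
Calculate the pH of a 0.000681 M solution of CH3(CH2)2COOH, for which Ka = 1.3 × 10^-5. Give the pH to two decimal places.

pH = 4.06

CH3(CH2)2COOH ⇌ CH3(CH2)2COO- + H+
Let x = [H+] at equilibrium. Ka = x²/(0.000681 − x).
Here C₀/Ka ≈ 52.4, so the small-x approximation fails. Use the quadratic:
x = (−Ka + √(Ka² + 4·Ka·C₀))/2 = 8.78 × 10^-5 M
pH = −log(8.78 × 10^-5) = 4.06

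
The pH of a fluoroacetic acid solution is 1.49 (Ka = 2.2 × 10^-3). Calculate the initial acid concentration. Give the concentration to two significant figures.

[H+] = 10^(-1.49) = 3.24 × 10^-2 M = x
Ka = x²/(C₀ − x) ⇒ C₀ = x + x²/Ka
C₀ = 3.24 × 10^-2 + (3.24 × 10^-2)²/(2.2 × 10^-3) = 5.10 × 10^-1 M

C₀ = 5.1 × 10^-1 M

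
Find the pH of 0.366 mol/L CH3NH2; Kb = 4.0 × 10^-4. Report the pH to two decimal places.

pH = 12.08

CH3NH2 + H2O ⇌ CH3NH3+ + OH-
Let x = [OH-] at equilibrium. Kb = x²/(0.366 − x).
Since Kb ≪ C₀, x ≈ √(Kb·C₀) = 1.21 × 10^-2 M.
Check: 3.3% ionized — well under 5%, approximation valid.
pOH = −log(1.21 × 10^-2) = 1.92; pH = 14.00 − 1.92 = 12.08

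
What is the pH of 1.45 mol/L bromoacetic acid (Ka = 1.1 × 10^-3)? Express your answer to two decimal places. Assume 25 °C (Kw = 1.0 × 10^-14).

BrCH2COOH ⇌ BrCH2COO- + H+
From the ICE table, Ka = x²/(1.45 − x) = 1.1 × 10^-3.
Neglecting x in the denominator: x = √(1.1 × 10^-3 × 1.45) = 3.99 × 10^-2 M
pH = −log(3.99 × 10^-2) = 1.40

pH = 1.40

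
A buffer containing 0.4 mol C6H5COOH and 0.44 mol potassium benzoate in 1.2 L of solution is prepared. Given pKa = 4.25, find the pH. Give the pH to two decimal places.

pH = pKa + log([A⁻]/[HA]) = 4.25 + log(0.44/0.4)
pH = 4.25 + (+0.041) = 4.29

pH = 4.29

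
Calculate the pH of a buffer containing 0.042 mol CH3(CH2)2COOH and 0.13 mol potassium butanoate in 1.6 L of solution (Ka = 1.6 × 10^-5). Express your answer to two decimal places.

pH = 5.29

pKa = −log(1.6 × 10^-5) = 4.796
Using pH = pKa + log([base]/[acid]) with [base]/[acid] = 0.13/0.042:
pH = 4.796 + (+0.491) = 5.29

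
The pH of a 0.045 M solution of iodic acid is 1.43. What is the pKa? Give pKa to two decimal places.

[H+] = 10^(-1.43) = 3.72 × 10^-2 M
At equilibrium [HA] = 0.045 − 3.72 × 10^-2 = 7.80 × 10^-3 M
Ka = [H+][A-]/[HA] = (3.72 × 10^-2)² / 7.80 × 10^-3 = 1.77 × 10^-1
pKa = -log(1.77 × 10^-1) = 0.75

pKa = 0.75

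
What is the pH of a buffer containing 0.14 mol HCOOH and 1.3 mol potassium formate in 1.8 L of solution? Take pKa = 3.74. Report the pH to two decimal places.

pH = 4.71

pH = pKa + log([A⁻]/[HA]) = 3.74 + log(1.3/0.14)
pH = 3.74 + (+0.968) = 4.71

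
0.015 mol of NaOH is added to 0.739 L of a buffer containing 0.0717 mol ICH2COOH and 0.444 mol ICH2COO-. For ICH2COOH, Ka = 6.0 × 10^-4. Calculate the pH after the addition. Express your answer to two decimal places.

pH = 4.13

OH- converts ICH2COOH to ICH2COO-: ICH2COOH → 0.0567 mol, ICH2COO- → 0.459 mol.
pKa = −log(6.0 × 10^-4) = 3.222
pH = pKa + log([A⁻]/[HA]) = 3.222 + log(0.459/0.0567) = 3.222 +0.908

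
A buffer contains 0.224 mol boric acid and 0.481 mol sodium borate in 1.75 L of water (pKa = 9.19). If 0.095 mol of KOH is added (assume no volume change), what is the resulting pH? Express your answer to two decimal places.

OH- converts B(OH)3 to B(OH)4-: B(OH)3 → 0.129 mol, B(OH)4- → 0.576 mol.
Henderson–Hasselbalch with mole ratio 0.576/0.129: pH = 9.19 + (+0.650)

pH = 9.84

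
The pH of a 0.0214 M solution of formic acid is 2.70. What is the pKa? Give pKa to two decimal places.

pKa = 3.69

[H+] = 10^(-2.70) = 2.00 × 10^-3 M
At equilibrium [HA] = 0.0214 − 2.00 × 10^-3 = 1.94 × 10^-2 M
Ka = [H+][A-]/[HA] = (2.00 × 10^-3)² / 1.94 × 10^-2 = 2.06 × 10^-4
pKa = -log(2.06 × 10^-4) = 3.69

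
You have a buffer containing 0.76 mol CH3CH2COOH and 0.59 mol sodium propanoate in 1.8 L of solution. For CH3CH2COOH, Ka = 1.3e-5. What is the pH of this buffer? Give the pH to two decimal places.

pKa = −log(1.3 × 10^-5) = 4.886
Henderson–Hasselbalch: pH = pKa + log([CH3CH2COO-]/[CH3CH2COOH]) = 4.886 + log(0.59/0.76)
pH = 4.886 + (-0.110) = 4.78

pH = 4.78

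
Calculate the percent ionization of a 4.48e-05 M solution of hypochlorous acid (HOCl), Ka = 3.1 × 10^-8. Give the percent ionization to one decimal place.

HOCl ⇌ OCl- + H+; let x = [H+] at equilibrium.
x ≈ √(Ka·C₀) = √(3.1 × 10^-8 × 4.48e-05) = 1.18 × 10^-6 M
% ionization = x/C₀ × 100% = 1.18 × 10^-6/4.48e-05 × 100% = 2.6%

2.6%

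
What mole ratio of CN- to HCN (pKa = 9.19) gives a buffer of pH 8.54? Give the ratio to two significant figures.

ratio = 0.22

pH = pKa + log(r) ⇒ log(r) = 8.54 − 9.19 = -0.65
r = [CN-]/[HCN] = 10^(-0.65) = 0.224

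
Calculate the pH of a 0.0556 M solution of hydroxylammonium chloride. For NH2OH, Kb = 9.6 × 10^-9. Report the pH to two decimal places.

NH3OH+ is the conjugate acid of the weak base NH2OH.
Ka = Kw/Kb = 1.0×10^-14 / 9.6 × 10^-9 = 1.04 × 10^-6
Ka = x²/(0.0556 − x) = 1.04 × 10^-6
Since Ka ≪ C₀, x ≈ √(Ka·C₀) = 2.40 × 10^-4 M.
Check: 0.43% ionized — well under 5%, approximation valid.
pH = −log(2.40 × 10^-4) = 3.62

pH = 3.62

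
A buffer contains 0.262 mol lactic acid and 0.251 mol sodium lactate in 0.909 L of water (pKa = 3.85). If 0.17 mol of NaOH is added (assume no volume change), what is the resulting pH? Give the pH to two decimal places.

OH- converts CH3CH(OH)COOH to CH3CH(OH)COO-: CH3CH(OH)COOH → 0.092 mol, CH3CH(OH)COO- → 0.421 mol.
pH = pKa + log(n_CH3CH(OH)COO-/n_CH3CH(OH)COOH) = 3.85 + log(0.421/0.092) = 3.85 + (+0.660)

pH = 4.51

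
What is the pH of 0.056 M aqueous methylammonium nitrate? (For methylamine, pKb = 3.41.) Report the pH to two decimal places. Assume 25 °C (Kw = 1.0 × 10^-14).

CH3NH3+ is the conjugate acid of the weak base CH3NH2.
Kb = 10^(−3.41) = 3.89 × 10^-4
Ka = Kw/Kb = 1.0×10^-14 / 3.89 × 10^-4 = 2.57 × 10^-11
Ka = [H+]²/(0.056 − [H+]) = 2.57 × 10^-11
Neglecting [H+] in the denominator: [H+] = √(2.57 × 10^-11 × 0.056) = 1.20 × 10^-6 M
pH = −log[H+] = −log(1.20 × 10^-6) = 5.92

pH = 5.92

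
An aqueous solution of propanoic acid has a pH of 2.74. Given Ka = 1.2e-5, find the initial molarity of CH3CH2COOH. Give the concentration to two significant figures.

C₀ = 2.8 × 10^-1 M

[H+] = 10^(-2.74) = 1.82 × 10^-3 M = x
Ka = x²/(C₀ − x) ⇒ C₀ = x + x²/Ka
C₀ = 1.82 × 10^-3 + (1.82 × 10^-3)²/(1.2 × 10^-5) = 2.78 × 10^-1 M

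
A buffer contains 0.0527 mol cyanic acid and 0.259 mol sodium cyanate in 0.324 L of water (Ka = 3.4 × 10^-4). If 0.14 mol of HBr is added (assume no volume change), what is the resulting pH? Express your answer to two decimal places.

After neutralization: n(HOCN) = 0.193 mol, n(OCN-) = 0.119 mol.
pKa = −log(3.4 × 10^-4) = 3.469
pH = pKa + log([A⁻]/[HA]) = 3.469 + log(0.119/0.193) = 3.469 -0.210

pH = 3.26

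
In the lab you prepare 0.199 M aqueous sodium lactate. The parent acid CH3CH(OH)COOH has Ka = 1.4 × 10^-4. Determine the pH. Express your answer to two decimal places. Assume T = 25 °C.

CH3CH(OH)COO- is the conjugate base of the weak acid CH3CH(OH)COOH.
Kb = Kw/Ka = 1.0×10^-14 / 1.4 × 10^-4 = 7.14 × 10^-11
From the ICE table, Kb = [OH-]²/(0.199 − [OH-]) = 7.14 × 10^-11.
Assume [OH-] ≪ 0.199: [OH-] ≈ √(7.14 × 10^-11 × 0.199) = 3.77 × 10^-6 M
pOH = −log(3.77 × 10^-6) = 5.42; pH = 14.00 − 5.42 = 8.58

pH = 8.58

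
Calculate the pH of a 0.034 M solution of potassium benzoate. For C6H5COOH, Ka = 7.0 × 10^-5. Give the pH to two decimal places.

pH = 8.34

C6H5COO- is the conjugate base of the weak acid C6H5COOH.
Kb = Kw/Ka = 1.0×10^-14 / 7.0 × 10^-5 = 1.43 × 10^-10
From the ICE table, Kb = [OH-]²/(0.034 − [OH-]) = 1.43 × 10^-10.
Since Kb ≪ C₀, [OH-] ≈ √(Kb·C₀) = 2.20 × 10^-6 M.
Check: 0.0065% ionized — well under 5%, approximation valid.
pOH = −log(2.20 × 10^-6) = 5.66; pH = 14.00 − 5.66 = 8.34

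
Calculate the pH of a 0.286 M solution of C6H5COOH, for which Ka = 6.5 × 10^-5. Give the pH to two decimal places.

pH = 2.37

C6H5COOH ⇌ C6H5COO- + H+
From the ICE table, Ka = x²/(0.286 − x) = 6.5 × 10^-5.
Since Ka ≪ C₀, x ≈ √(Ka·C₀) = 4.31 × 10^-3 M.
(x/C₀ = 1.5% < 5%, so the approximation holds.)
pH = −log[H+] = −log(4.31 × 10^-3) = 2.37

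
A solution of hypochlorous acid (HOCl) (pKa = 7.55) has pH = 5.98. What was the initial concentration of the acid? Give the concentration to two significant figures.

C₀ = 4.0 × 10^-5 M

[H+] = 10^(-5.98) = 1.05 × 10^-6 M = x
Ka = 10^(−7.55) = 2.82 × 10^-8
Ka = x²/(C₀ − x) ⇒ C₀ = x + x²/Ka
C₀ = 1.05 × 10^-6 + (1.05 × 10^-6)²/(2.82 × 10^-8) = 4.01 × 10^-5 M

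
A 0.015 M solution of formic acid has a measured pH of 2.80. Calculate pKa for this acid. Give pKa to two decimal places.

[H+] = 10^(-2.80) = 1.58 × 10^-3 M
At equilibrium [HA] = 0.015 − 1.58 × 10^-3 = 1.34 × 10^-2 M
Ka = [H+][A-]/[HA] = (1.58 × 10^-3)² / 1.34 × 10^-2 = 1.86 × 10^-4
pKa = -log(1.86 × 10^-4) = 3.73

pKa = 3.73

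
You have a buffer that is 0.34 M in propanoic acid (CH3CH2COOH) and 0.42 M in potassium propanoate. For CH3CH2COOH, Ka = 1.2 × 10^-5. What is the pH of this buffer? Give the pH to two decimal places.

pKa = −log(1.2 × 10^-5) = 4.921
Henderson–Hasselbalch: pH = pKa + log([CH3CH2COO-]/[CH3CH2COOH]) = 4.921 + log(0.42/0.34)
pH = 4.921 + (+0.092) = 5.01

pH = 5.01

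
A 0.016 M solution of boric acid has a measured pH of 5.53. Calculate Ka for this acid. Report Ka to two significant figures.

Ka = 5.4 × 10^-10

[H+] = 10^(-5.53) = 2.95 × 10^-6 M
At equilibrium [HA] = 0.016 − 2.95 × 10^-6 = 1.60 × 10^-2 M
Ka = [H+][A-]/[HA] = (2.95 × 10^-6)² / 1.60 × 10^-2 = 5.4 × 10^-10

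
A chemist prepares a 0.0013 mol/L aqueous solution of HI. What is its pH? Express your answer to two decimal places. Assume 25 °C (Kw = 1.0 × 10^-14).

HI is a strong acid and dissociates completely, so [H+] = 0.0013 M.
pH = -log(0.0013) = 2.89

pH = 2.89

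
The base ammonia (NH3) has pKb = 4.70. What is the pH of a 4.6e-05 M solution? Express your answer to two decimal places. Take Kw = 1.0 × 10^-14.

NH3 + H2O ⇌ NH4+ + OH-
Kb = 10^(−4.70) = 2.00 × 10^-5
Kb = x²/(4.6e-05 − x) = 2.00 × 10^-5
Here C₀/Kb ≈ 2.3, so the small-x approximation fails. Use the quadratic:
x = (−Kb + √(Kb² + 4·Kb·C₀))/2 = 2.19 × 10^-5 M
pOH = −log(2.19 × 10^-5) = 4.66; pH = 14.00 − 4.66 = 9.34

pH = 9.34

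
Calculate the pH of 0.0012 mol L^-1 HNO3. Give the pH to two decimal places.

pH = 2.92

HNO3 is a strong acid and dissociates completely, so [H+] = 0.0012 M.
pH = -log(0.0012) = 2.92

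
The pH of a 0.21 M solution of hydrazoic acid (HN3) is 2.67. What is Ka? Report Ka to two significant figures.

Ka = 2.2 × 10^-5

[H+] = 10^(-2.67) = 2.14 × 10^-3 M
At equilibrium [HA] = 0.21 − 2.14 × 10^-3 = 2.08 × 10^-1 M
Ka = [H+][A-]/[HA] = (2.14 × 10^-3)² / 2.08 × 10^-1 = 2.2 × 10^-5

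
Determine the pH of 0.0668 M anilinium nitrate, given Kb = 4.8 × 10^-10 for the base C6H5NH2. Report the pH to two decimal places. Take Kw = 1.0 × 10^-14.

C6H5NH3+ is the conjugate acid of the weak base C6H5NH2.
Ka = Kw/Kb = 1.0×10^-14 / 4.8 × 10^-10 = 2.08 × 10^-5
Ka = [H+]²/(0.0668 − [H+]) = 2.08 × 10^-5
Assume [H+] ≪ 0.0668: [H+] ≈ √(2.08 × 10^-5 × 0.0668) = 1.18 × 10^-3 M
Check: 1.8% ionized — well under 5%, approximation valid.
pH = −log[H+] = −log(1.18 × 10^-3) = 2.93

pH = 2.93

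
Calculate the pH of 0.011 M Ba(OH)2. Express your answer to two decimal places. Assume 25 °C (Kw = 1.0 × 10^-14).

Ba(OH)2 is a strong base (each formula unit releases 2 OH-); [OH-] = 0.022 M.
pOH = -log(0.022) = 1.66
pH = 14.00 - 1.66 = 12.34

pH = 12.34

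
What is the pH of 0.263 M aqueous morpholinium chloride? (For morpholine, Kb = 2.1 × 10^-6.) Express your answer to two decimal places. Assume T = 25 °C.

pH = 4.45

C4H8ONH2+ is the conjugate acid of the weak base C4H8ONH.
Ka = Kw/Kb = 1.0×10^-14 / 2.1 × 10^-6 = 4.76 × 10^-9
From the ICE table, Ka = [H+]²/(0.263 − [H+]) = 4.76 × 10^-9.
Neglecting [H+] in the denominator: [H+] = √(4.76 × 10^-9 × 0.263) = 3.54 × 10^-5 M
pH = −log[H+] = −log(3.54 × 10^-5) = 4.45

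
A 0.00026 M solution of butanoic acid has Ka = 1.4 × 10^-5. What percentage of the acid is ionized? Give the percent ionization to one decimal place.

20.7%

CH3(CH2)2COOH ⇌ CH3(CH2)2COO- + H+; let x = [H+] at equilibrium.
Ka = x²/(C₀ − x); solving the quadratic gives x = 5.37 × 10^-5 M.
% ionization = x/C₀ × 100% = 5.37 × 10^-5/0.00026 × 100% = 20.7%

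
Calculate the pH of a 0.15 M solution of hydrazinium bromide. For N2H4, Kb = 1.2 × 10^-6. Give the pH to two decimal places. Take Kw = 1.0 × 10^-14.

pH = 4.45

N2H5+ is the conjugate acid of the weak base N2H4.
Ka = Kw/Kb = 1.0×10^-14 / 1.2 × 10^-6 = 8.33 × 10^-9
Let x = [H+] at equilibrium. Ka = x²/(0.15 − x).
Neglecting x in the denominator: x = √(8.33 × 10^-9 × 0.15) = 3.53 × 10^-5 M
pH = −log(3.53 × 10^-5) = 4.45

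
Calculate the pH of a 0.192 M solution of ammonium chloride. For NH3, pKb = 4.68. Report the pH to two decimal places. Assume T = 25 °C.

NH4+ is the conjugate acid of the weak base NH3.
Kb = 10^(−4.68) = 2.09 × 10^-5
Ka = Kw/Kb = 1.0×10^-14 / 2.09 × 10^-5 = 4.78 × 10^-10
Ka = [H+]²/(0.192 − [H+]) = 4.78 × 10^-10
Assume [H+] ≪ 0.192: [H+] ≈ √(4.78 × 10^-10 × 0.192) = 9.58 × 10^-6 M
pH = −log(9.58 × 10^-6) = 5.02

pH = 5.02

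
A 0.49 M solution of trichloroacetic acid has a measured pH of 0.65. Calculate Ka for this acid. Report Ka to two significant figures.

Ka = 1.9 × 10^-1

[H+] = 10^(-0.65) = 2.24 × 10^-1 M
At equilibrium [HA] = 0.49 − 2.24 × 10^-1 = 2.66 × 10^-1 M
Ka = [H+][A-]/[HA] = (2.24 × 10^-1)² / 2.66 × 10^-1 = 1.9 × 10^-1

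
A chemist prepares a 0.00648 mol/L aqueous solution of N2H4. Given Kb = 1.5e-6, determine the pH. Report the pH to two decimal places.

N2H4 + H2O ⇌ N2H5+ + OH-
From the ICE table, Kb = [OH-]²/(0.00648 − [OH-]) = 1.5 × 10^-6.
Neglecting [OH-] in the denominator: [OH-] = √(1.5 × 10^-6 × 0.00648) = 9.86 × 10^-5 M
([OH-]/C₀ = 1.5% < 5%, so the approximation holds.)
pOH = −log(9.86 × 10^-5) = 4.01; pH = 14.00 − 4.01 = 9.99

pH = 9.99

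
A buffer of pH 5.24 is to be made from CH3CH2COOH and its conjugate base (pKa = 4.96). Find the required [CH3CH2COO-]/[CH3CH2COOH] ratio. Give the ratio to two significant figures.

ratio = 1.9

pH = pKa + log(r) ⇒ log(r) = 5.24 − 4.96 = +0.28
r = [CH3CH2COO-]/[CH3CH2COOH] = 10^(+0.28) = 1.91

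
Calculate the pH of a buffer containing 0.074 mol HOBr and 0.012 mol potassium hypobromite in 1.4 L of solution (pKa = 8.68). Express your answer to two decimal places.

Henderson–Hasselbalch: pH = pKa + log([OBr-]/[HOBr]) = 8.68 + log(0.012/0.074)
pH = 8.68 + (-0.790) = 7.89

pH = 7.89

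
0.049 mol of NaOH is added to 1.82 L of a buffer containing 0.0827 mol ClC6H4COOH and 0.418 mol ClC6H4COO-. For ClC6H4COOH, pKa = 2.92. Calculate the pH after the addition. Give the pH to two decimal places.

After neutralization: n(ClC6H4COOH) = 0.0337 mol, n(ClC6H4COO-) = 0.467 mol.
pH = pKa + log([A⁻]/[HA]) = 2.92 + log(0.467/0.0337) = 2.92 +1.142

pH = 4.06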